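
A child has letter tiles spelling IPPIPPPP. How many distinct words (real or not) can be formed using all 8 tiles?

The 8 letters of IPPIPPPP have repeats: I appearing twice and P appearing 6 times.
So there are 8! / (6!·2!) = 28 distinguishable arrangements.

28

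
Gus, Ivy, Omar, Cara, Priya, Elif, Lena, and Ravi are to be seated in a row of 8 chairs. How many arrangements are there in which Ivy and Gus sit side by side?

10080

Treat {Ivy, Gus} as a single unit. There are 7 units to order, and the pair itself can be ordered 2 ways.
So the count is 2·(7)! = 10080.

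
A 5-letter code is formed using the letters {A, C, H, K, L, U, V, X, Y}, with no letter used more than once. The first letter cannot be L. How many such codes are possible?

The first letter has 9−1 = 8 choices (anything except L).
The remaining 4 letters are filled from the other 8 symbols without repetition: 8 × 7 × 6 × 5 = 1680.
Total: 8 × 1680 = 13440.

13440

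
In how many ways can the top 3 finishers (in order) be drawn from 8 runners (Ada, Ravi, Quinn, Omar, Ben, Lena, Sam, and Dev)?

This is an ordered selection of 3 from 8: P(8,3).
That gives 8 × 7 × 6 = 336.

336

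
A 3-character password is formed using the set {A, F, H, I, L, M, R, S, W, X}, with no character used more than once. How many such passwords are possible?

720

With no repetition, fill the 3 characters in order: 10 choices, then 9, down to 8.
That product is 10 × 9 × 8 = 720.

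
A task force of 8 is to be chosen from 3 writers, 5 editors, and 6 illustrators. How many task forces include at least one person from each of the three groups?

Unrestricted: C(14,8) = 3003 ways to pick any 8 of the 14.
Subtract selections that omit an entire group: no writers → C(11,8) = 165; no editors → C(9,8) = 9; no illustrators → C(8,8) = 1.
Add back selections omitting two groups (i.e. drawn from a single group): C(3,8) + C(5,8) + C(6,8) = 0.
By inclusion–exclusion: 3003 − 175 + 0 = 2828.

2828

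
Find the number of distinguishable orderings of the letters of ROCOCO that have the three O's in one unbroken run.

Treat the 3 copies of O as a single block. The multiset to arrange is then {OOO, C, C, R}, 4 items in all.
That gives (4)!/(2!) = 12 arrangements.

12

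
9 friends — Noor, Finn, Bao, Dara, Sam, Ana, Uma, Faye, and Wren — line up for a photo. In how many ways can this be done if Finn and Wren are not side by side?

282240

There are 9! = 362880 arrangements in all. If Finn and Wren are adjacent, merging them into one block gives 2·(8)! = 80640 arrangements.
So 362880 − 80640 = 282240 arrangements keep them apart.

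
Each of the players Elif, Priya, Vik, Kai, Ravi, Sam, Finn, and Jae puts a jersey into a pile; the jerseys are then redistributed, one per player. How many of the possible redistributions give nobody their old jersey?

Let Aᵢ be the assignments in which player i gets their old jersey. We want the size of the complement of A₁∪…∪A_8.
By inclusion–exclusion this is Σ_{j=0}^{8} (−1)^j C(8,j)·(8−j)!.
Computing: 40320 − 40320 + 20160 − 6720 + 1680 − 336 + 56 − 8 + 1 = 14833.

14833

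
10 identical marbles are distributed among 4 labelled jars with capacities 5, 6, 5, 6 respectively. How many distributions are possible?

176

By stars and bars, unrestricted non-negative solutions to x_1+…+x_4 = 10 number C(10+3,3) = 286.
Subtract solutions that violate a single cap (substitute x_i' = x_i − (cap_i+1)): x_1 ≥ 6 gives C(7,3) = 35; x_2 ≥ 7 gives C(6,3) = 20; x_3 ≥ 6 gives C(7,3) = 35; x_4 ≥ 7 gives C(6,3) = 20. Together 110.
No two caps can be exceeded simultaneously, so the pair terms are all 0.
By inclusion–exclusion the count is 286 − 110 + 0 = 176.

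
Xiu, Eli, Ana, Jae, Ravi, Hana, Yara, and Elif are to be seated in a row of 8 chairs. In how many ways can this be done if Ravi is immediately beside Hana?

Glue Ravi and Hana into one block (2 internal orders), leaving 7 units to arrange in a row.
That gives 2 × 7! = 2 × 5040 = 10080.

10080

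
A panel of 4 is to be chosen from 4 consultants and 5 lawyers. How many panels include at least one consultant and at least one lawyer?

120

With no constraint there are C(9,4) = 126 possible selections.
Selections missing a whole group: no consultants → C(5,4) = 5; no lawyers → C(4,4) = 1.
Both groups omitted at once is impossible, so 126 − 6 = 120.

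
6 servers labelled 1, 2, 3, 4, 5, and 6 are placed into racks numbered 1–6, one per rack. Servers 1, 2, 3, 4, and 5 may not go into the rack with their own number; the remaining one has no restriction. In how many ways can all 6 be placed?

309

Let Aᵢ (for 1 ≤ i ≤ 5) be the placements that put server i in its forbidden rack. Any j of these fix j positions, leaving (6−j)! ways to fill the rest, and there are C(5,j) ways to pick which j.
By inclusion–exclusion, the number of valid placements is Σ_{j=0}^{5} (−1)^j C(5,j)·(6−j)!.
Computing: 720 − 600 + 240 − 60 + 10 − 1 = 309.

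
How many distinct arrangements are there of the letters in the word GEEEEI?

Letter multiplicities in GEEEEI: E×4, G×1, I×1.
So there are 6! / (4!) = 30 distinguishable arrangements.

30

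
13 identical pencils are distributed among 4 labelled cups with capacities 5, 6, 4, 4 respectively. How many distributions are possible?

By stars and bars, unrestricted non-negative solutions to x_1+…+x_4 = 13 number C(13+3,3) = 560.
Subtract solutions that violate a single cap (substitute x_i' = x_i − (cap_i+1)): x_1 ≥ 6 gives C(10,3) = 120; x_2 ≥ 7 gives C(9,3) = 84; x_3 ≥ 5 gives C(11,3) = 165; x_4 ≥ 5 gives C(11,3) = 165. Together 534.
Add back pairs where two caps are both exceeded: 1 + 10 + 10 + 4 + 4 + 20 = 49.
By inclusion–exclusion the count is 560 − 534 + 49 = 75.

75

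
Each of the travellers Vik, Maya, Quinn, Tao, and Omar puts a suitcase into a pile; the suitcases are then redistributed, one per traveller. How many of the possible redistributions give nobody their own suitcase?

44

Count assignments avoiding every fixed point. For any j of the 5 travellers fixed to their own suitcase, the other 5−j can be arranged in (5−j)! ways.
By inclusion–exclusion this is Σ_{j=0}^{5} (−1)^j C(5,j)·(5−j)!.
Computing: 120 − 120 + 60 − 20 + 5 − 1 = 44.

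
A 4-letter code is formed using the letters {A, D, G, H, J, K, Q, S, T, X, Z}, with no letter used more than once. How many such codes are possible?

7920

Choose and order 4 of the 11 symbols: the first letter has 11 options, the next 10, then 9, 8.
11 × 10 × 9 × 8 = 7920.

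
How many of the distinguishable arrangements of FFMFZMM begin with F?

With the first slot taken by F, it remains to arrange the other 6 letters (FMFZMM).
Those 6 letters have F appearing twice and M appearing 3 times, giving (6)!/(3!·2!) = 60.

60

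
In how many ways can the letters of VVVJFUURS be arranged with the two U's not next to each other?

There are 9!/(3!·2!) = 30240 arrangements of VVVJFUURS in total.
If the two U's are adjacent, glue them into one block, leaving 8 items to arrange: (8)!/(3!) = 6720 ways.
Subtracting, 30240 − 6720 = 23520 arrangements keep the U's apart.

23520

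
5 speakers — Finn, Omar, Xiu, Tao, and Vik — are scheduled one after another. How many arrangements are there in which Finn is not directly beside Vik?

There are 5! = 120 arrangements in all. If Finn and Vik are adjacent, merging them into one block gives 2·(4)! = 48 arrangements.
Complementary counting: 120 − 48 = 72.

72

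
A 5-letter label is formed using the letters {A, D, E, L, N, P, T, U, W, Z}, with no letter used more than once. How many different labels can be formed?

30240

Choose and order 5 of the 10 symbols: the first letter has 10 options, the next 9, and so on down to 6.
That product is 10 × 9 × 8 × 7 × 6 = 30240.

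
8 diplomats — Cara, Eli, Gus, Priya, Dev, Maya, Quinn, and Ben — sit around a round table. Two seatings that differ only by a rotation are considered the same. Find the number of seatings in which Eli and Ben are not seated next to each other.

3600

All circular seatings of 8 people number (7)! = 5040.
Those with Eli next to Ben: fuse the pair into one unit and seat 7 units around a circle — 2·(6)! = 1440.
Subtracting, 5040 − 1440 = 3600.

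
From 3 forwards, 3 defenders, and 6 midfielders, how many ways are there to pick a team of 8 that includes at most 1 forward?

Split by how many forwards are chosen (0 through 1).
Sum: C(3,0)·C(9,8) + C(3,1)·C(9,7) = 9 + 108 = 117.

117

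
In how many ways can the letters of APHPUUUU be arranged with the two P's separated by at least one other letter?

630

Total arrangements of APHPUUUU: 8!/(4!·2!) = 840.
Arrangements with the P's together: treat PP as one letter, giving (7)!/(4!) = 210.
Hence 840 − 210 = 630.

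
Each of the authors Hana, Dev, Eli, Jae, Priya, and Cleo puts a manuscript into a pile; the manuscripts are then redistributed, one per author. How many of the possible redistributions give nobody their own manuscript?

265

Count assignments avoiding every fixed point. For any j of the 6 authors fixed to their own manuscript, the other 6−j can be arranged in (6−j)! ways.
By inclusion–exclusion this is Σ_{j=0}^{6} (−1)^j C(6,j)·(6−j)!.
Computing: 720 − 720 + 360 − 120 + 30 − 6 + 1 = 265.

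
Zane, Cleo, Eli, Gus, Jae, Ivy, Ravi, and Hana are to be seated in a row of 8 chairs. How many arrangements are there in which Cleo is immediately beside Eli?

10080

Treat {Cleo, Eli} as a single unit. There are 7 units to order, and the pair itself can be ordered 2 ways.
That gives 2 × 7! = 2 × 5040 = 10080.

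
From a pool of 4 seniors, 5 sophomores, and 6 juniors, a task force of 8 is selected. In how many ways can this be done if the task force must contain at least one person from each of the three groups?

6216

Total 8-person selections from all 15: C(15,8) = 6435.
Subtract selections that omit an entire group: no seniors → C(11,8) = 165; no sophomores → C(10,8) = 45; no juniors → C(9,8) = 9.
Add back selections omitting two groups (i.e. drawn from a single group): C(4,8) + C(5,8) + C(6,8) = 0.
By inclusion–exclusion: 6435 − 219 + 0 = 6216.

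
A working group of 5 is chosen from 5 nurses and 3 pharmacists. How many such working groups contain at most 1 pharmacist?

16

Split by how many pharmacists are chosen (0 through 1).
Sum: C(3,0)·C(5,5) + C(3,1)·C(5,4) = 1 + 15 = 16.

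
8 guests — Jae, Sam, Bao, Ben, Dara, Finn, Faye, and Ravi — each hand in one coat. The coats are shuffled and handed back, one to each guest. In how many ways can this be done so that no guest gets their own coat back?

14833

This is the derangement count D_8: permutations of 8 items with no fixed point.
By inclusion–exclusion this is Σ_{j=0}^{8} (−1)^j C(8,j)·(8−j)!.
Computing: 40320 − 40320 + 20160 − 6720 + 1680 − 336 + 56 − 8 + 1 = 14833.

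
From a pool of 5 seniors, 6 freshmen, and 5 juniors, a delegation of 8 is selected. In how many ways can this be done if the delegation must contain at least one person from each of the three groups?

Total 8-person selections from all 16: C(16,8) = 12870.
Subtract selections that omit an entire group: no seniors → C(11,8) = 165; no freshmen → C(10,8) = 45; no juniors → C(11,8) = 165.
Add back selections omitting two groups (i.e. drawn from a single group): C(5,8) + C(6,8) + C(5,8) = 0.
By inclusion–exclusion: 12870 − 375 + 0 = 12495.

12495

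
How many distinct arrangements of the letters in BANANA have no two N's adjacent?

40

Total arrangements of BANANA: 6!/(3!·2!) = 60.
Arrangements with the N's together: treat NN as one letter, giving (5)!/(3!) = 20.
Hence 60 − 20 = 40.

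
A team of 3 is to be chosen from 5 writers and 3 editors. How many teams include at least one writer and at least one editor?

45

Total 3-person selections from all 8: C(8,3) = 56.
Selections missing a whole group: no writers → C(3,3) = 1; no editors → C(5,3) = 10.
Both groups omitted at once is impossible, so 56 − 11 = 45.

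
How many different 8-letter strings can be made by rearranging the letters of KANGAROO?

10080

The 8 letters of KANGAROO have repeats: A appearing twice and O appearing twice.
The number of distinct arrangements is 8!/(2!·2!) = 40320/4 = 10080.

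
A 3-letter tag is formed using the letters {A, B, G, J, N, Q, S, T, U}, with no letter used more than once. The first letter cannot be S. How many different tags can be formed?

448

The first letter has 9−1 = 8 choices (anything except S).
The remaining 2 letters are filled from the other 8 symbols without repetition: 8 × 7 = 56.
Total: 8 × 56 = 448.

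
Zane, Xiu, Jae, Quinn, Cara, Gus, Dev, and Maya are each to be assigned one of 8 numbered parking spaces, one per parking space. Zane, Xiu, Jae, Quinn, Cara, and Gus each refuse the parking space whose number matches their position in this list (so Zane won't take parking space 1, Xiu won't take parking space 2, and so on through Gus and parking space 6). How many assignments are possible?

Let Aᵢ (for 1 ≤ i ≤ 6) be the placements that put person i in their forbidden parking space. Any j of these fix j positions, leaving (8−j)! ways to fill the rest, and there are C(6,j) ways to pick which j.
By inclusion–exclusion, the number of valid placements is Σ_{j=0}^{6} (−1)^j C(6,j)·(8−j)!.
Computing: 40320 − 30240 + 10800 − 2400 + 360 − 36 + 2 = 18806.

18806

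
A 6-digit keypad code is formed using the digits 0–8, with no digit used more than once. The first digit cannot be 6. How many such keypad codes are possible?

The first digit has 9−1 = 8 choices (anything except 6).
The remaining 5 digits are filled from the other 8 symbols without repetition: 8 × 7 × 6 × 5 × 4 = 6720.
Total: 8 × 6720 = 53760.

53760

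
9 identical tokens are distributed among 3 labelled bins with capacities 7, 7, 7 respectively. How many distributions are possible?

Without the upper bounds there are C(11,2) = 55 ways to split 9 among 3 bins.
Subtract solutions that violate a single cap (substitute x_i' = x_i − (cap_i+1)): x_1 ≥ 8 gives C(3,2) = 3; x_2 ≥ 8 gives C(3,2) = 3; x_3 ≥ 8 gives C(3,2) = 3. Together 9.
No two caps can be exceeded simultaneously, so the pair terms are all 0.
By inclusion–exclusion the count is 55 − 9 + 0 = 46.

46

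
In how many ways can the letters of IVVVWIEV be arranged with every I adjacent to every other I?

Treat the 2 copies of I as a single block. The multiset to arrange is then {II, E, V, V, V, V, W}, 7 items in all.
That gives (7)!/(4!) = 210 arrangements.

210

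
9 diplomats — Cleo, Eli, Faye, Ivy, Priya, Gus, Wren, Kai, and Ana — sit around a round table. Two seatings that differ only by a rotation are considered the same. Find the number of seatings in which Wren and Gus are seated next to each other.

10080

Glue Wren and Gus into a block (2 internal orders). Seating 8 units around a circle gives (7)! arrangements.
So 2 × (7)! = 2 × 5040 = 10080.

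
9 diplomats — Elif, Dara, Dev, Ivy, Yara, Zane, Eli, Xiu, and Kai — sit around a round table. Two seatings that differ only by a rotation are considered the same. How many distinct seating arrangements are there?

Fix one person's seat to break rotational symmetry; the remaining 8 people can be arranged in (8)! = 40320 ways.

40320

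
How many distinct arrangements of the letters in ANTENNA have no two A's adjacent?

There are 7!/(3!·2!) = 420 arrangements of ANTENNA in total.
Arrangements with the A's together: treat AA as one letter, giving (6)!/(3!) = 120.
Hence 420 − 120 = 300.

300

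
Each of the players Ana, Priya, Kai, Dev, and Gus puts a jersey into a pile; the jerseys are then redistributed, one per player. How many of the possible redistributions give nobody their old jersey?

44

This is the derangement count D_5: permutations of 5 items with no fixed point.
By inclusion–exclusion this is Σ_{j=0}^{5} (−1)^j C(5,j)·(5−j)!.
Computing: 120 − 120 + 60 − 20 + 5 − 1 = 44.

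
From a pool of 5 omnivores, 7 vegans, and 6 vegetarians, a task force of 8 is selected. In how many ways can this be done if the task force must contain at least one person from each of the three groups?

Unrestricted: C(18,8) = 43758 ways to pick any 8 of the 18.
Subtract selections that omit an entire group: no omnivores → C(13,8) = 1287; no vegans → C(11,8) = 165; no vegetarians → C(12,8) = 495.
Add back selections omitting two groups (i.e. drawn from a single group): C(5,8) + C(7,8) + C(6,8) = 0.
By inclusion–exclusion: 43758 − 1947 + 0 = 41811.

41811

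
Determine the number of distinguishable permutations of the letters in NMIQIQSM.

Letter multiplicities in NMIQIQSM: I×2, M×2, N×1, Q×2, S×1.
The number of distinct arrangements is 8!/(2!·2!·2!) = 40320/8 = 5040.

5040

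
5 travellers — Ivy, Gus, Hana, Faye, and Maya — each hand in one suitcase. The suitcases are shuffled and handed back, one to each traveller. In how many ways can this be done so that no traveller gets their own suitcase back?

44

Count assignments avoiding every fixed point. For any j of the 5 travellers fixed to their own suitcase, the other 5−j can be arranged in (5−j)! ways.
By inclusion–exclusion this is Σ_{j=0}^{5} (−1)^j C(5,j)·(5−j)!.
Computing: 120 − 120 + 60 − 20 + 5 − 1 = 44.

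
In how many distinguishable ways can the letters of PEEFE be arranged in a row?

20

The 5 letters of PEEFE have repeats: E appearing 3 times.
Dividing 5! = 120 by 3! = 6 for the repeated letters gives 20.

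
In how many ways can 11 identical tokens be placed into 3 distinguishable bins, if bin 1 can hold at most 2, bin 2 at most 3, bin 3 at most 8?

6

Without the upper bounds there are C(13,2) = 78 ways to split 11 among 3 bins.
Subtract solutions that violate a single cap (substitute x_i' = x_i − (cap_i+1)): x_1 ≥ 3 gives C(10,2) = 45; x_2 ≥ 4 gives C(9,2) = 36; x_3 ≥ 9 gives C(4,2) = 6. Together 87.
Add back pairs where two caps are both exceeded: 15 + 0 + 0 = 15.
By inclusion–exclusion the count is 78 − 87 + 15 = 6.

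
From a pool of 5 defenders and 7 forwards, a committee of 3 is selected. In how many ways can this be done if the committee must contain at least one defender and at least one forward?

175

Unrestricted: C(12,3) = 220 ways to pick any 3 of the 12.
Selections missing a whole group: no defenders → C(7,3) = 35; no forwards → C(5,3) = 10.
Both groups omitted at once is impossible, so 220 − 45 = 175.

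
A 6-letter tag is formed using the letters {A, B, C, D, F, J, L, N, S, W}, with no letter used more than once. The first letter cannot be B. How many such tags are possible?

136080

The first letter has 10−1 = 9 choices (anything except B).
The remaining 5 letters are filled from the other 9 symbols without repetition: 9 × 8 × 7 × 6 × 5 = 15120.
Total: 9 × 15120 = 136080.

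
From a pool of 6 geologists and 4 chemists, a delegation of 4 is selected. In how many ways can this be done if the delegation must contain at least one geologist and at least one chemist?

194

With no constraint there are C(10,4) = 210 possible selections.
Selections missing a whole group: no geologists → C(4,4) = 1; no chemists → C(6,4) = 15.
Both groups omitted at once is impossible, so 210 − 16 = 194.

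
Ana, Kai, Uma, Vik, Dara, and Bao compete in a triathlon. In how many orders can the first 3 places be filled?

120

This is an ordered selection of 3 from 6: P(6,3).
That gives 6 × 5 × 4 = 120.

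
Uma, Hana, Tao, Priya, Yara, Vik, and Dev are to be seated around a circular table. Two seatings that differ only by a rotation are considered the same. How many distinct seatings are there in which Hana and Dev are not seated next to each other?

Without the restriction there are (6)! = 720 seatings.
Seatings with Hana beside Dev: treat them as a block with 2 internal orders, giving 2 × (5)! = 240.
Subtracting, 720 − 240 = 480.

480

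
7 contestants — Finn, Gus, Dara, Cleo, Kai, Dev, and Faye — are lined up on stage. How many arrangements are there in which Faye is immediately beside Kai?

1440

Treat {Faye, Kai} as a single unit. There are 6 units to order, and the pair itself can be ordered 2 ways.
So the count is 2·(6)! = 1440.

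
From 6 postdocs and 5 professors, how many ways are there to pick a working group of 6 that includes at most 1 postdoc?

6

Split by how many postdocs are chosen (0 through 1).
Sum: C(6,0)·C(5,6) + C(6,1)·C(5,5) = 0 + 6 = 6.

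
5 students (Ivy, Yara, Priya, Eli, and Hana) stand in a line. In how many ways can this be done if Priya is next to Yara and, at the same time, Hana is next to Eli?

Treat {Priya,Yara} as one block (2 orders) and {Hana,Eli} as another (2 orders).
That leaves 3 units to arrange: 2 × 2 × 3! = 4 × 6 = 24.

24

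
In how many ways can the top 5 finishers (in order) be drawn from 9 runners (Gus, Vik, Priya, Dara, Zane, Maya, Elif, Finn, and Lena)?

This is an ordered selection of 5 from 9: P(9,5).
That gives 9 × 8 × 7 × 6 × 5 = 15120.

15120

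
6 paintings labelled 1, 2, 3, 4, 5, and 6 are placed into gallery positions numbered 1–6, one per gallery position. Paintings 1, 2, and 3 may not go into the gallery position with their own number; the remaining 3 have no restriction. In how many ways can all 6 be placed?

426

Let Aᵢ (for i ∈ {1, 2, 3}) be the placements that put painting i in its forbidden gallery position. Any j of these fix j positions, leaving (6−j)! ways to fill the rest, and there are C(3,j) ways to pick which j.
By inclusion–exclusion, the number of valid placements is Σ_{j=0}^{3} (−1)^j C(3,j)·(6−j)!.
Computing: 720 − 360 + 72 − 6 = 426.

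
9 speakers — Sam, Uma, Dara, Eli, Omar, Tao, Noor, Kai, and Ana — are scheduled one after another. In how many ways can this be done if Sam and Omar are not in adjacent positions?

282240

There are 9! = 362880 arrangements in all. If Sam and Omar are adjacent, merging them into one block gives 2·(8)! = 80640 arrangements.
So 362880 − 80640 = 282240 arrangements keep them apart.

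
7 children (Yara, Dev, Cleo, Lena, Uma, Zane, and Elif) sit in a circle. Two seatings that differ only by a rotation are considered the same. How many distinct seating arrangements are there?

Seat Yara anywhere (absorbing the rotational symmetry), then permute the other 6: (6)! = 720.

720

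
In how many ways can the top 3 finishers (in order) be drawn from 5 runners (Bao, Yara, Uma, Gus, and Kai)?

60

This is an ordered selection of 3 from 5: P(5,3).
That gives 5 × 4 × 3 = 60.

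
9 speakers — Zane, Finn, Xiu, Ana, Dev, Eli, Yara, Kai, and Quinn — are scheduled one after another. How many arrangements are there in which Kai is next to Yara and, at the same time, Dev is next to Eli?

Treat {Kai,Yara} as one block (2 orders) and {Dev,Eli} as another (2 orders).
That leaves 7 units to arrange: 2 × 2 × 7! = 4 × 5040 = 20160.

20160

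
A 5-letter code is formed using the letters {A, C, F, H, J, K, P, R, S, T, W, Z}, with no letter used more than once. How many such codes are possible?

With no repetition, fill the 5 letters in order: 12 choices, then 11, down to 8.
That product is 12 × 11 × 10 × 9 × 8 = 95040.

95040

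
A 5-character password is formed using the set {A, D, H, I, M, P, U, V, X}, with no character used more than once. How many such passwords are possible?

15120

This is a permutation of 5 out of 9: P(9,5) = 9!/4!.
9 × 8 × 7 × 6 × 5 = 15120.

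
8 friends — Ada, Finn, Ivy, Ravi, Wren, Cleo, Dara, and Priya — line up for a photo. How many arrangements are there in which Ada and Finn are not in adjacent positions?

30240

There are 8! = 40320 arrangements in all. If Ada and Finn are adjacent, merging them into one block gives 2·(7)! = 10080 arrangements.
Complementary counting: 40320 − 10080 = 30240.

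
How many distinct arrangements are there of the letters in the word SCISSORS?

1680

SCISSORS has 8 letters with S appearing 4 times.
Dividing 8! = 40320 by 4! = 24 for the repeated letters gives 1680.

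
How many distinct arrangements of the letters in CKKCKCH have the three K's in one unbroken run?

20

Treat the 3 copies of K as a single block. The multiset to arrange is then {KKK, C, C, C, H}, 5 items in all.
That gives (5)!/(3!) = 20 arrangements.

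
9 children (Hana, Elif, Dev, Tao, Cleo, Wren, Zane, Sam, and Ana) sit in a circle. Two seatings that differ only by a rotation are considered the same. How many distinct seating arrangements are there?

40320

Seat Hana anywhere (absorbing the rotational symmetry), then permute the other 8: (8)! = 40320.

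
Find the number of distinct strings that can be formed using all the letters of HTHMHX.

120

The 6 letters of HTHMHX have repeats: H appearing 3 times.
Dividing 6! = 720 by 3! = 6 for the repeated letters gives 120.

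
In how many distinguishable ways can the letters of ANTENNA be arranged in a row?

ANTENNA has 7 letters with A appearing twice and N appearing 3 times.
Dividing 7! = 5040 by 3!·2! = 12 for the repeated letters gives 420.

420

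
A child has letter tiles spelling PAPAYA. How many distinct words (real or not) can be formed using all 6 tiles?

60

Letter multiplicities in PAPAYA: A×3, P×2, Y×1.
So there are 6! / (3!·2!) = 60 distinguishable arrangements.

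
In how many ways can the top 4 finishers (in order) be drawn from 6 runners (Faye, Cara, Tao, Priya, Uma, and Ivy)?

360

This is an ordered selection of 4 from 6: P(6,4).
That gives 6 × 5 × 4 × 3 = 360.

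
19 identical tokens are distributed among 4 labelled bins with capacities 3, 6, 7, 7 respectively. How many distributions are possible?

By stars and bars, unrestricted non-negative solutions to x_1+…+x_4 = 19 number C(19+3,3) = 1540.
Subtract solutions that violate a single cap (substitute x_i' = x_i − (cap_i+1)): x_1 ≥ 4 gives C(18,3) = 816; x_2 ≥ 7 gives C(15,3) = 455; x_3 ≥ 8 gives C(14,3) = 364; x_4 ≥ 8 gives C(14,3) = 364. Together 1999.
Add back pairs where two caps are both exceeded: 165 + 120 + 120 + 35 + 35 + 20 = 495.
Subtract triples: 1 + 1 + 0 + 0 = 2.
By inclusion–exclusion the count is 1540 − 1999 + 495 − 2 = 34.

34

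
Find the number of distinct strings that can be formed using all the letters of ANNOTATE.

5040

The 8 letters of ANNOTATE have repeats: A appearing twice, N appearing twice, and T appearing twice.
The number of distinct arrangements is 8!/(2!·2!·2!) = 40320/8 = 5040.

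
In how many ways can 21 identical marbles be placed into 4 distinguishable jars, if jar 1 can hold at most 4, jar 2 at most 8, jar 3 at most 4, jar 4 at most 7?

10

Without the upper bounds there are C(24,3) = 2024 ways to split 21 among 4 jars.
Subtract solutions that violate a single cap (substitute x_i' = x_i − (cap_i+1)): x_1 ≥ 5 gives C(19,3) = 969; x_2 ≥ 9 gives C(15,3) = 455; x_3 ≥ 5 gives C(19,3) = 969; x_4 ≥ 8 gives C(16,3) = 560. Together 2953.
Add back pairs where two caps are both exceeded: 120 + 364 + 165 + 120 + 35 + 165 = 969.
Subtract triples: 10 + 0 + 20 + 0 = 30.
By inclusion–exclusion the count is 2024 − 2953 + 969 − 30 = 10.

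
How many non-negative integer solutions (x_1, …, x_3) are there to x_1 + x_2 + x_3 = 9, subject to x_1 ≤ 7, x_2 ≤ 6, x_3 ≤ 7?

43

Ignoring the caps, the number of non-negative solutions to x_1+…+x_3 = 9 is C(11,2) = 55.
Subtract solutions that violate a single cap (substitute x_i' = x_i − (cap_i+1)): x_1 ≥ 8 gives C(3,2) = 3; x_2 ≥ 7 gives C(4,2) = 6; x_3 ≥ 8 gives C(3,2) = 3. Together 12.
No two caps can be exceeded simultaneously, so the pair terms are all 0.
By inclusion–exclusion the count is 55 − 12 + 0 = 43.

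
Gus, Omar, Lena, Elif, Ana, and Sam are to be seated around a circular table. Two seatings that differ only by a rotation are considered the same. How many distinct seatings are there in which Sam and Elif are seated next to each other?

Treat {Sam, Elif} as one unit (2 internal orders) and seat the resulting 5 units around the table: (4)! circular arrangements.
So 2 × (4)! = 2 × 24 = 48.

48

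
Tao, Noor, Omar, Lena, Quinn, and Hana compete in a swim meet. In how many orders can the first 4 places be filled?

360

There are 6 choices for 1st place, 5 for 2nd, and so on down to 3 for position 4.
That gives 6 × 5 × 4 × 3 = 360.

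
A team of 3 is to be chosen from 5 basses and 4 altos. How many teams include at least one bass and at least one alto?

70

Total 3-person selections from all 9: C(9,3) = 84.
Subtract selections that omit an entire group: no basses → C(4,3) = 4; no altos → C(5,3) = 10.
Both groups omitted at once is impossible, so 84 − 14 = 70.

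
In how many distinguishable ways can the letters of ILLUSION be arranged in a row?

10080

Letter multiplicities in ILLUSION: I×2, L×2, N×1, O×1, S×1, U×1.
So there are 8! / (2!·2!) = 10080 distinguishable arrangements.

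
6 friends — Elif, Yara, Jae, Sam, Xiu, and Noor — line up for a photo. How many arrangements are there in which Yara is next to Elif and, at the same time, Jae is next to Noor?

96

Treat {Yara,Elif} as one block (2 orders) and {Jae,Noor} as another (2 orders).
That leaves 4 units to arrange: 2 × 2 × 4! = 4 × 24 = 96.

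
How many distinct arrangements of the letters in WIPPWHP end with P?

Fix P in the last position and arrange the remaining 6 letters.
Those 6 letters have P appearing twice and W appearing twice, giving (6)!/(2!·2!) = 180.

180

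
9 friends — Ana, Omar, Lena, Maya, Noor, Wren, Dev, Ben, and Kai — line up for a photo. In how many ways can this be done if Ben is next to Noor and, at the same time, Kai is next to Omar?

20160

Treat {Ben,Noor} as one block (2 orders) and {Kai,Omar} as another (2 orders).
That leaves 7 units to arrange: 2 × 2 × 7! = 4 × 5040 = 20160.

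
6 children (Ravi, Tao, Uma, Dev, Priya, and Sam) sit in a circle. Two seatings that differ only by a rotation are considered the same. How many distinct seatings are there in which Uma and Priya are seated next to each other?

48

Treat {Uma, Priya} as one unit (2 internal orders) and seat the resulting 5 units around the table: (4)! circular arrangements.
So 2 × (4)! = 2 × 24 = 48.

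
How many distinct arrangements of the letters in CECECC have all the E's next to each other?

Treat the 2 copies of E as a single block. The multiset to arrange is then {EE, C, C, C, C}, 5 items in all.
That gives (5)!/(4!) = 5 arrangements.

5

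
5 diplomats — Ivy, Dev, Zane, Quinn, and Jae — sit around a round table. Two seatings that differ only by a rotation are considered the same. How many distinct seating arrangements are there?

24

Around a circle, 5 distinct people have 5!/5 = (4)! = 24 rotationally distinct seatings.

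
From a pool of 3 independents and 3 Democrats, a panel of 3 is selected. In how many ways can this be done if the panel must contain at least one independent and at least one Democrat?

Total 3-person selections from all 6: C(6,3) = 20.
Selections missing a whole group: no independents → C(3,3) = 1; no Democrats → C(3,3) = 1.
Both groups omitted at once is impossible, so 20 − 2 = 18.

18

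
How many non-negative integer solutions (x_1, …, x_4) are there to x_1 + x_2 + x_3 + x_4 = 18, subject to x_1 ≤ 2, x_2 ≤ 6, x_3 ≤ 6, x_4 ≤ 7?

By stars and bars, unrestricted non-negative solutions to x_1+…+x_4 = 18 number C(18+3,3) = 1330.
Subtract solutions that violate a single cap (substitute x_i' = x_i − (cap_i+1)): x_1 ≥ 3 gives C(18,3) = 816; x_2 ≥ 7 gives C(14,3) = 364; x_3 ≥ 7 gives C(14,3) = 364; x_4 ≥ 8 gives C(13,3) = 286. Together 1830.
Add back pairs where two caps are both exceeded: 165 + 165 + 120 + 35 + 20 + 20 = 525.
Subtract triples: 4 + 1 + 1 + 0 = 6.
By inclusion–exclusion the count is 1330 − 1830 + 525 − 6 = 19.

19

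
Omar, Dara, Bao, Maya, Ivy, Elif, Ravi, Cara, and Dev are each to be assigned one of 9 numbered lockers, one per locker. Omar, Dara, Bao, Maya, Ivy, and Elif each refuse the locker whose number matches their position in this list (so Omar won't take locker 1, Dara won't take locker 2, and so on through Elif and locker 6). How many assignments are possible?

183822

Let Aᵢ (for 1 ≤ i ≤ 6) be the placements that put person i in their forbidden locker. Any j of these fix j positions, leaving (9−j)! ways to fill the rest, and there are C(6,j) ways to pick which j.
By inclusion–exclusion, the number of valid placements is Σ_{j=0}^{6} (−1)^j C(6,j)·(9−j)!.
Computing: 362880 − 241920 + 75600 − 14400 + 1800 − 144 + 6 = 183822.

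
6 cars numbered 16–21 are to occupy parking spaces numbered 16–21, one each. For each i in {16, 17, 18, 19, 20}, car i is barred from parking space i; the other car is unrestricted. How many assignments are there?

Let Aᵢ (for 16 ≤ i ≤ 20) be the placements that put car i in its forbidden parking space. Any j of these fix j positions, leaving (6−j)! ways to fill the rest, and there are C(5,j) ways to pick which j.
By inclusion–exclusion, the number of valid placements is Σ_{j=0}^{5} (−1)^j C(5,j)·(6−j)!.
Computing: 720 − 600 + 240 − 60 + 10 − 1 = 309.

309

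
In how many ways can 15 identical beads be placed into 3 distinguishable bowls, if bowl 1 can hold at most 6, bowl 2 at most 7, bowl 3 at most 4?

6

By stars and bars, unrestricted non-negative solutions to x_1+…+x_3 = 15 number C(15+2,2) = 136.
Subtract solutions that violate a single cap (substitute x_i' = x_i − (cap_i+1)): x_1 ≥ 7 gives C(10,2) = 45; x_2 ≥ 8 gives C(9,2) = 36; x_3 ≥ 5 gives C(12,2) = 66. Together 147.
Add back pairs where two caps are both exceeded: 1 + 10 + 6 = 17.
By inclusion–exclusion the count is 136 − 147 + 17 = 6.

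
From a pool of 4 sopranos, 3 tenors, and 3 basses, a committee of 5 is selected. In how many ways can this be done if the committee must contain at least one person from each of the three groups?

With no constraint there are C(10,5) = 252 possible selections.
Selections missing a whole group: no sopranos → C(6,5) = 6; no tenors → C(7,5) = 21; no basses → C(7,5) = 21.
Add back selections omitting two groups (i.e. drawn from a single group): C(4,5) + C(3,5) + C(3,5) = 0.
By inclusion–exclusion: 252 − 48 + 0 = 204.

204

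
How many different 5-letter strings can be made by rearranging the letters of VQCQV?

Letter multiplicities in VQCQV: C×1, Q×2, V×2.
The number of distinct arrangements is 5!/(2!·2!) = 120/4 = 30.

30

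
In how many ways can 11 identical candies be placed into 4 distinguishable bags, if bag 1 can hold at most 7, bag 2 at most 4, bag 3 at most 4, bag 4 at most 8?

170

By stars and bars, unrestricted non-negative solutions to x_1+…+x_4 = 11 number C(11+3,3) = 364.
Subtract solutions that violate a single cap (substitute x_i' = x_i − (cap_i+1)): x_1 ≥ 8 gives C(6,3) = 20; x_2 ≥ 5 gives C(9,3) = 84; x_3 ≥ 5 gives C(9,3) = 84; x_4 ≥ 9 gives C(5,3) = 10. Together 198.
Add back pairs where two caps are both exceeded: 0 + 0 + 0 + 4 + 0 + 0 = 4.
By inclusion–exclusion the count is 364 − 198 + 4 = 170.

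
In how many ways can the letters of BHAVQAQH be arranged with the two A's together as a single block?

1260

Treat the 2 copies of A as a single block. The multiset to arrange is then {AA, B, H, H, Q, Q, V}, 7 items in all.
That gives (7)!/(2!·2!) = 1260 arrangements.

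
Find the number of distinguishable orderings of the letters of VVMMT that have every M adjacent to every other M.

12

Treat the 2 copies of M as a single block. The multiset to arrange is then {MM, T, V, V}, 4 items in all.
That gives (4)!/(2!) = 12 arrangements.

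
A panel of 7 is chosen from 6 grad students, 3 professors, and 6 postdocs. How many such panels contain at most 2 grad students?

Split by how many grad students are chosen (0 through 2).
Sum: C(6,0)·C(9,7) + C(6,1)·C(9,6) + C(6,2)·C(9,5) = 36 + 504 + 1890 = 2430.

2430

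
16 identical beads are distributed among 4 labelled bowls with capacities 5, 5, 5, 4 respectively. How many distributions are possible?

Ignoring the caps, the number of non-negative solutions to x_1+…+x_4 = 16 is C(19,3) = 969.
Subtract solutions that violate a single cap (substitute x_i' = x_i − (cap_i+1)): x_1 ≥ 6 gives C(13,3) = 286; x_2 ≥ 6 gives C(13,3) = 286; x_3 ≥ 6 gives C(13,3) = 286; x_4 ≥ 5 gives C(14,3) = 364. Together 1222.
Add back pairs where two caps are both exceeded: 35 + 35 + 56 + 35 + 56 + 56 = 273.
By inclusion–exclusion the count is 969 − 1222 + 273 = 20.

20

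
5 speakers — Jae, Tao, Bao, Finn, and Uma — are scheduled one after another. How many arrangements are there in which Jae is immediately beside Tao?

Place the 3 others and the Jae-Tao pair as 4 objects in a line; the pair has 2 internal arrangements.
So the count is 2·(4)! = 48.

48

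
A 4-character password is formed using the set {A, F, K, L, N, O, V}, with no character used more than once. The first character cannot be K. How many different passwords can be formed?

The first character has 7−1 = 6 choices (anything except K).
The remaining 3 characters are filled from the other 6 symbols without repetition: 6 × 5 × 4 = 120.
Total: 6 × 120 = 720.

720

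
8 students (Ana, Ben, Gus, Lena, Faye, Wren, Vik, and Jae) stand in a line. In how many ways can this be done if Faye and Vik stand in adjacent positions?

10080

Place the 6 others and the Faye-Vik pair as 7 objects in a line; the pair has 2 internal arrangements.
So the count is 2·(7)! = 10080.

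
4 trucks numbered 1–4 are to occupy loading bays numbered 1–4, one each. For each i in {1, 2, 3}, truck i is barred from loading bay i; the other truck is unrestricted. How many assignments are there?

11

Let Aᵢ (for i ∈ {1, 2, 3}) be the placements that put truck i in its forbidden loading bay. Any j of these fix j positions, leaving (4−j)! ways to fill the rest, and there are C(3,j) ways to pick which j.
By inclusion–exclusion, the number of valid placements is Σ_{j=0}^{3} (−1)^j C(3,j)·(4−j)!.
Computing: 24 − 18 + 6 − 1 = 11.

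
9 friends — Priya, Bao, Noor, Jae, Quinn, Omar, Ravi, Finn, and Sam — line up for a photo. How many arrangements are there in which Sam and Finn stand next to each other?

80640

Glue Sam and Finn into one block (2 internal orders), leaving 8 units to arrange in a row.
That gives 2 × 8! = 2 × 40320 = 80640.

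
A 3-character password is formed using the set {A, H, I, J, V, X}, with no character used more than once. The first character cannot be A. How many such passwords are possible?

100

The first character has 6−1 = 5 choices (anything except A).
The remaining 2 characters are filled from the other 5 symbols without repetition: 5 × 4 = 20.
Total: 5 × 20 = 100.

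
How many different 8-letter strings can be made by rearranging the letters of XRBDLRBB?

3360

XRBDLRBB has 8 letters with B appearing 3 times and R appearing twice.
Dividing 8! = 40320 by 3!·2! = 12 for the repeated letters gives 3360.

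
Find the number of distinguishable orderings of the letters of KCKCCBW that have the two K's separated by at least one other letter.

There are 7!/(3!·2!) = 420 arrangements of KCKCCBW in total.
Arrangements with the K's together: treat KK as one letter, giving (6)!/(3!) = 120.
Hence 420 − 120 = 300.

300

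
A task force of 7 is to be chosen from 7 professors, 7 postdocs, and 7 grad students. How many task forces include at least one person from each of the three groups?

With no constraint there are C(21,7) = 116280 possible selections.
Subtract selections that omit an entire group: no professors → C(14,7) = 3432; no postdocs → C(14,7) = 3432; no grad students → C(14,7) = 3432.
Add back selections omitting two groups (i.e. drawn from a single group): C(7,7) + C(7,7) + C(7,7) = 3.
By inclusion–exclusion: 116280 − 10296 + 3 = 105987.

105987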